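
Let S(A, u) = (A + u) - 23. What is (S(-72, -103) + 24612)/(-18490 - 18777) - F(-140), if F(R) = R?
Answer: 5192966/37267 ≈ 139.34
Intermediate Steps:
S(A, u) = -23 + A + u
(S(-72, -103) + 24612)/(-18490 - 18777) - F(-140) = ((-23 - 72 - 103) + 24612)/(-18490 - 18777) - 1*(-140) = (-198 + 24612)/(-37267) + 140 = 24414*(-1/37267) + 140 = -24414/37267 + 140 = 5192966/37267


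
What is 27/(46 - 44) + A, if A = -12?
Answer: 3/2 ≈ 1.5000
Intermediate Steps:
27/(46 - 44) + A = 27/(46 - 44) - 12 = 27/2 - 12 = 3/2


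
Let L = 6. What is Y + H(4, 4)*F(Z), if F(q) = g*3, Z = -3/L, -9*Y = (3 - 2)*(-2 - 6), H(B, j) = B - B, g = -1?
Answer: 8/9 ≈ 0.88889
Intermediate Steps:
H(B, j) = 0
Y = 8/9 (Y = -(3 - 2)*(-2 - 6)/9 = -(-8)/9 = -⅑*(-8) = 8/9 ≈ 0.88889)
Z = -½ (Z = -3/6 = -3*⅙ = -½ ≈ -0.50000)
F(q) = -3 (F(q) = -1*3 = -3)
Y + H(4, 4)*F(Z) = 8/9 + 0*(-3) = 8/9 + 0 = 8/9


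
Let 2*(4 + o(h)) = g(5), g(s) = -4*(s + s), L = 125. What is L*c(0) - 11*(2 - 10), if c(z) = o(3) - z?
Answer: -2912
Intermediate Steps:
g(s) = -8*s
o(h) = -24 (o(h) = -4 + (-8*5)/2 = -4 + (½)*(-40) = -4 - 20 = -24)
c(z) = -24 - z
L*c(0) - 11*(2 - 10) = 125*(-24 - 1*0) - 11*(2 - 10) = 125*(-24 + 0) - 11*(-8) = 125*(-24) + 88 = -3000 + 88 = -2912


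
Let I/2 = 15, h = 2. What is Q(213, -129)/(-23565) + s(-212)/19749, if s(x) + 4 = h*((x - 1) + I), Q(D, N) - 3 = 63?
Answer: -3340828/155128395 ≈ -0.021536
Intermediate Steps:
I = 30 (I = 2*15 = 30)
Q(D, N) = 66 (Q(D, N) = 3 + 63 = 66)
s(x) = 54 + 2*x (s(x) = -4 + 2*((x - 1) + 30) = -4 + 2*((-1 + x) + 30) = -4 + 2*(29 + x) = -4 + (58 + 2*x) = 54 + 2*x)
Q(213, -129)/(-23565) + s(-212)/19749 = 66/(-23565) + (54 + 2*(-212))/19749 = 66*(-1/23565) + (54 - 424)*(1/19749) = -22/7855 - 370*1/19749 = -22/7855 - 370/19749 = -3340828/155128395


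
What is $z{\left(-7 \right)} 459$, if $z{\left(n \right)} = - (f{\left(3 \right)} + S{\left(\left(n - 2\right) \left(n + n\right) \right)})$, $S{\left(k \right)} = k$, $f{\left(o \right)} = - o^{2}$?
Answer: $-53703$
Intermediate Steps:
$z{\left(n \right)} = 9 - 2 n \left(-2 + n\right)$ ($z{\left(n \right)} = - (- 3^{2} + \left(n - 2\right) \left(n + n\right)) = - (\left(-1\right) 9 + \left(-2 + n\right) 2 n) = - (-9 + 2 n \left(-2 + n\right)) = 9 - 2 n \left(-2 + n\right)$)
$z{\left(-7 \right)} 459 = \left(9 - - 14 \left(-2 - 7\right)\right) 459 = \left(9 - \left(-14\right) \left(-9\right)\right) 459 = \left(9 - 126\right) 459 = \left(-117\right) 459 = -53703$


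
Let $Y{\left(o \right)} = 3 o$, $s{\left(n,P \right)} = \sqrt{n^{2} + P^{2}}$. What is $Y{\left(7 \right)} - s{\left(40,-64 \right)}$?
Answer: $21 - 8 \sqrt{89} \approx -54.472$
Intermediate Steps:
$s{\left(n,P \right)} = \sqrt{P^{2} + n^{2}}$
$Y{\left(7 \right)} - s{\left(40,-64 \right)} = 3 \cdot 7 - \sqrt{\left(-64\right)^{2} + 40^{2}} = 21 - \sqrt{4096 + 1600} = 21 - \sqrt{5696} = 21 - 8 \sqrt{89}$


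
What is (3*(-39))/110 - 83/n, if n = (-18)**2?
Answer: -23519/17820 ≈ -1.3198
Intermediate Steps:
n = 324
(3*(-39))/110 - 83/n = (3*(-39))/110 - 83/324 = -117*1/110 - 83*1/324 = -117/110 - 83/324 = -23519/17820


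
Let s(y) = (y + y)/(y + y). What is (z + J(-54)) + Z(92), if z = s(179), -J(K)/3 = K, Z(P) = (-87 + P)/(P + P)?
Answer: 29997/184 ≈ 163.03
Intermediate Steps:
s(y) = 1 (s(y) = (2*y)/((2*y)) = (2*y)*(1/(2*y)) = 1)
Z(P) = (-87 + P)/(2*P) (Z(P) = (-87 + P)/((2*P)) = (-87 + P)*(1/(2*P)) = (-87 + P)/(2*P))
J(K) = -3*K
z = 1
(z + J(-54)) + Z(92) = (1 - 3*(-54)) + (½)*(-87 + 92)/92 = (1 + 162) + (½)*(1/92)*5 = 163 + 5/184 = 29997/184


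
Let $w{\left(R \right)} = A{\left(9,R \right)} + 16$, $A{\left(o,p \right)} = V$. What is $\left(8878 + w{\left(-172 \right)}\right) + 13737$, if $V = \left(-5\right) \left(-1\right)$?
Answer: $22636$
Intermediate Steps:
$V = 5$
$A{\left(o,p \right)} = 5$
$w{\left(R \right)} = 21$ ($w{\left(R \right)} = 5 + 16 = 21$)
$\left(8878 + w{\left(-172 \right)}\right) + 13737 = \left(8878 + 21\right) + 13737 = 8899 + 13737 = 22636$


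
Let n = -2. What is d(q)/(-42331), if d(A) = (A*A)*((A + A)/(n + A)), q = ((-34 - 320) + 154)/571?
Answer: -8000000/9260901494141 ≈ -8.6385e-7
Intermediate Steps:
q = -200/571 (q = (-354 + 154)*(1/571) = -200*1/571 = -200/571 ≈ -0.35026)
d(A) = 2*A³/(-2 + A) (d(A) = (A*A)*((A + A)/(-2 + A)) = A²*((2*A)/(-2 + A)) = A²*(2*A/(-2 + A)) = 2*A³/(-2 + A))
d(q)/(-42331) = (2*(-200/571)³/(-2 - 200/571))/(-42331) = (2*(-8000000/186169411)/(-1342/571))*(-1/42331) = (2*(-8000000/186169411)*(-571/1342))*(-1/42331) = (8000000/218773511)*(-1/42331) = -8000000/9260901494141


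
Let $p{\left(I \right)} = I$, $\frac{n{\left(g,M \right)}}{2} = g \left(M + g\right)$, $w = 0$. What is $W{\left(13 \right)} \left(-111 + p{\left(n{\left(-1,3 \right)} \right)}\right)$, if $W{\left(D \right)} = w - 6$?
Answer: $690$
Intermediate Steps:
$n{\left(g,M \right)} = 2 g \left(M + g\right)$
$W{\left(D \right)} = -6$ ($W{\left(D \right)} = 0 - 6 = -6$)
$W{\left(13 \right)} \left(-111 + p{\left(n{\left(-1,3 \right)} \right)}\right) = - 6 \left(-111 + 2 \left(-1\right) \left(3 - 1\right)\right) = - 6 \left(-111 + 2 \left(-1\right) 2\right) = - 6 \left(-111 - 4\right) = \left(-6\right) \left(-115\right) = 690$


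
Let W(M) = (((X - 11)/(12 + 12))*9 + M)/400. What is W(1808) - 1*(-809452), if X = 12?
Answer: 2590260867/3200 ≈ 8.0946e+5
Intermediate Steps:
W(M) = 3/3200 + M/400 (W(M) = (((12 - 11)/(12 + 12))*9 + M)/400 = ((1/24)*9 + M)*(1/400) = (3/8 + M)*(1/400) = 3/3200 + M/400)
W(1808) - 1*(-809452) = (3/3200 + (1/400)*1808) - 1*(-809452) = (3/3200 + 113/25) + 809452 = 14467/3200 + 809452 = 2590260867/3200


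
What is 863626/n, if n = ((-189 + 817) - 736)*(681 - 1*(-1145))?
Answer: -431813/98604 ≈ -4.3793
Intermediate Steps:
n = -197208 (n = (628 - 736)*(681 + 1145) = -108*1826 = -197208)
863626/n = 863626/(-197208) = 863626*(-1/197208) = -431813/98604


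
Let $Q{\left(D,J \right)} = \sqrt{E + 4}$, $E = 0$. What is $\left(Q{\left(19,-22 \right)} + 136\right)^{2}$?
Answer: $19044$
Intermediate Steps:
$Q{\left(D,J \right)} = 2$ ($Q{\left(D,J \right)} = \sqrt{0 + 4} = \sqrt{4} = 2$)
$\left(Q{\left(19,-22 \right)} + 136\right)^{2} = \left(2 + 136\right)^{2} = 138^{2} = 19044$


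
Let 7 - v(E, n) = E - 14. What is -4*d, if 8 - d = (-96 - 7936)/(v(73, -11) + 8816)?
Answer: -78144/2191 ≈ -35.666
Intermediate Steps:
v(E, n) = 21 - E (v(E, n) = 7 - (E - 14) = 7 - (-14 + E) = 7 + (14 - E) = 21 - E)
d = 19536/2191 (d = 8 - (-96 - 7936)/((21 - 1*73) + 8816) = 8 - (-8032)/((21 - 73) + 8816) = 8 - (-8032)/(-52 + 8816) = 8 - (-8032)/8764 = 8 - 1*(-2008/2191) = 8 + 2008/2191 = 19536/2191 ≈ 8.9165)
-4*d = -4*19536/2191 = -78144/2191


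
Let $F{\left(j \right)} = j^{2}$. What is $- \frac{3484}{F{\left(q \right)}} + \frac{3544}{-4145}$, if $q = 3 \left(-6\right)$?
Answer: $- \frac{3897359}{335745} \approx -11.608$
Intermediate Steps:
$q = -18$
$- \frac{3484}{F{\left(q \right)}} + \frac{3544}{-4145} = - \frac{3484}{\left(-18\right)^{2}} + \frac{3544}{-4145} = - \frac{3484}{324} + 3544 \left(- \frac{1}{4145}\right) = \left(-3484\right) \frac{1}{324} - \frac{3544}{4145} = - \frac{871}{81} - \frac{3544}{4145} = - \frac{3897359}{335745}$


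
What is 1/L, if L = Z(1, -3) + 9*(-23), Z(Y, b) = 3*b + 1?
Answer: -1/215 ≈ -0.0046512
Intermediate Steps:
Z(Y, b) = 1 + 3*b
L = -215 (L = (1 + 3*(-3)) + 9*(-23) = (1 - 9) - 207 = -8 - 207 = -215)
1/L = 1/(-215) = -1/215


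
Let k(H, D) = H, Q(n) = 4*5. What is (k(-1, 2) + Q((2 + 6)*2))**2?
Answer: 361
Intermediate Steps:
Q(n) = 20
(k(-1, 2) + Q((2 + 6)*2))**2 = (-1 + 20)**2 = 19**2 = 361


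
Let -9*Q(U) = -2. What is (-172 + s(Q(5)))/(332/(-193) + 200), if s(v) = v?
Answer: -149189/172206 ≈ -0.86634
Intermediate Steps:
Q(U) = 2/9 (Q(U) = -⅑*(-2) = 2/9)
(-172 + s(Q(5)))/(332/(-193) + 200) = (-172 + 2/9)/(332/(-193) + 200) = -1546/(9*(332*(-1/193) + 200)) = -1546/(9*(-332/193 + 200)) = -1546/(9*38268/193) = -1546/9*193/38268 = -149189/172206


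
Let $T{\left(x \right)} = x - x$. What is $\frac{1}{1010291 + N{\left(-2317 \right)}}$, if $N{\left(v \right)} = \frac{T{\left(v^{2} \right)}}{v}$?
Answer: $\frac{1}{1010291} \approx 9.8981 \cdot 10^{-7}$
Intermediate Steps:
$T{\left(x \right)} = 0$
$N{\left(v \right)} = 0$ ($N{\left(v \right)} = \frac{0}{v} = 0$)
$\frac{1}{1010291 + N{\left(-2317 \right)}} = \frac{1}{1010291 + 0} = \frac{1}{1010291}$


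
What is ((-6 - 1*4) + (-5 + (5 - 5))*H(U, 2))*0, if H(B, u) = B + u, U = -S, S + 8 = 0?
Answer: 0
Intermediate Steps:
S = -8 (S = -8 + 0 = -8)
U = 8 (U = -1*(-8) = 8)
((-6 - 1*4) + (-5 + (5 - 5))*H(U, 2))*0 = ((-6 - 1*4) + (-5 + (5 - 5))*(8 + 2))*0 = ((-6 - 4) + (-5 + 0)*10)*0 = (-10 - 5*10)*0 = (-10 - 50)*0 = -60*0 = 0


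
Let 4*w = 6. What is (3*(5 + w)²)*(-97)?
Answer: -49179/4 ≈ -12295.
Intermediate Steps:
w = 3/2 (w = (¼)*6 = 3/2 ≈ 1.5000)
(3*(5 + w)²)*(-97) = (3*(5 + 3/2)²)*(-97) = (3*(13/2)²)*(-97) = (3*(169/4))*(-97) = (507/4)*(-97) = -49179/4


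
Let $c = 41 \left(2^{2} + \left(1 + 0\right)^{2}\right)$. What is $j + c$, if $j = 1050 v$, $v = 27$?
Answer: $28555$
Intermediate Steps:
$j = 28350$ ($j = 1050 \cdot 27 = 28350$)
$c = 205$ ($c = 41 \left(4 + 1^{2}\right) = 41 \left(4 + 1\right) = 41 \cdot 5 = 205$)
$j + c = 28350 + 205 = 28555$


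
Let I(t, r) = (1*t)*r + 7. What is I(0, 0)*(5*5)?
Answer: 175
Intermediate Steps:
I(t, r) = 7 + r*t (I(t, r) = t*r + 7 = r*t + 7 = 7 + r*t)
I(0, 0)*(5*5) = (7 + 0*0)*(5*5) = (7 + 0)*25 = 7*25 = 175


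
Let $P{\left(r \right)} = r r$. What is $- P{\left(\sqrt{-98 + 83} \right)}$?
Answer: $15$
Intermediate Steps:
$P{\left(r \right)} = r^{2}$
$- P{\left(\sqrt{-98 + 83} \right)} = - \left(\sqrt{-98 + 83}\right)^{2} = - \left(\sqrt{-15}\right)^{2} = - \left(i \sqrt{15}\right)^{2} = \left(-1\right) \left(-15\right) = 15$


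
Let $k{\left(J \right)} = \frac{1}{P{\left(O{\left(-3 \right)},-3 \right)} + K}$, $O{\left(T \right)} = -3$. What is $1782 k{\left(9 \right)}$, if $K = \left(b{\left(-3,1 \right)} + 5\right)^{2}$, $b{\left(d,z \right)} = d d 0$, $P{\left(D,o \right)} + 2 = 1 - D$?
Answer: $66$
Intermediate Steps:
$P{\left(D,o \right)} = -1 - D$ ($P{\left(D,o \right)} = -2 - \left(-1 + D\right) = -1 - D$)
$b{\left(d,z \right)} = 0$ ($b{\left(d,z \right)} = d^{2} \cdot 0 = 0$)
$K = 25$ ($K = \left(0 + 5\right)^{2} = 5^{2} = 25$)
$k{\left(J \right)} = \frac{1}{27}$ ($k{\left(J \right)} = \frac{1}{\left(-1 - -3\right) + 25} = \frac{1}{\left(-1 + 3\right) + 25} = \frac{1}{2 + 25} = \frac{1}{27}$)
$1782 k{\left(9 \right)} = 1782 \cdot \frac{1}{27} = 66$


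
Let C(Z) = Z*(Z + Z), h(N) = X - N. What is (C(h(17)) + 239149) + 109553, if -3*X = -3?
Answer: 349214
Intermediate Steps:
X = 1 (X = -⅓*(-3) = 1)
h(N) = 1 - N
C(Z) = 2*Z² (C(Z) = Z*(2*Z) = 2*Z²)
(C(h(17)) + 239149) + 109553 = (2*(1 - 1*17)² + 239149) + 109553 = (2*(1 - 17)² + 239149) + 109553 = (2*(-16)² + 239149) + 109553 = (2*256 + 239149) + 109553 = (512 + 239149) + 109553 = 239661 + 109553 = 349214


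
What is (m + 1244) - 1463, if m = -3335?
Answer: -3554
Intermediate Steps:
(m + 1244) - 1463 = (-3335 + 1244) - 1463 = -2091 - 1463 = -3554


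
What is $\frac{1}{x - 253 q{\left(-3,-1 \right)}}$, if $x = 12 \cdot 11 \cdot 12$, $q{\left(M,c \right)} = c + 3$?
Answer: $\frac{1}{1078} \approx 0.00092764$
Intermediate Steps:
$q{\left(M,c \right)} = 3 + c$
$x = 1584$ ($x = 132 \cdot 12 = 1584$)
$\frac{1}{x - 253 q{\left(-3,-1 \right)}} = \frac{1}{1584 - 253 \left(3 - 1\right)} = \frac{1}{1584 - 506} = \frac{1}{1078}$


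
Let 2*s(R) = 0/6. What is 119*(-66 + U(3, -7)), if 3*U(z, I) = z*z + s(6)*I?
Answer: -7497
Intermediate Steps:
s(R) = 0 (s(R) = (0/6)/2 = (0*(1/6))/2 = (1/2)*0 = 0)
U(z, I) = z**2/3 (U(z, I) = (z*z + 0*I)/3 = (z**2 + 0)/3 = z**2/3)
119*(-66 + U(3, -7)) = 119*(-66 + (1/3)*3**2) = 119*(-66 + (1/3)*9) = 119*(-66 + 3) = 119*(-63) = -7497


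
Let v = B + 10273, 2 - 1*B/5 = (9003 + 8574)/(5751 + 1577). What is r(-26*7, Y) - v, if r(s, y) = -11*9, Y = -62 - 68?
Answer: -75991411/7328 ≈ -10370.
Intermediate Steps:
B = -14605/7328 (B = 10 - 5*(9003 + 8574)/(5751 + 1577) = 10 - 87885/7328 = -14605/7328 ≈ -1.9930)
Y = -130
r(s, y) = -99
v = 75265939/7328 (v = -14605/7328 + 10273 = 75265939/7328 ≈ 10271.)
r(-26*7, Y) - v = -99 - 1*75265939/7328 = -99 - 75265939/7328 = -75991411/7328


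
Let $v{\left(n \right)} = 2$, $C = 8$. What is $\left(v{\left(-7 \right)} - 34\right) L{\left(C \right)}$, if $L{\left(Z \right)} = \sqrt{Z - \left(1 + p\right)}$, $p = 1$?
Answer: $- 32 \sqrt{6} \approx -78.384$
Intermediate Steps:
$L{\left(Z \right)} = \sqrt{-2 + Z}$ ($L{\left(Z \right)} = \sqrt{Z - 2} = \sqrt{-2 + Z}$)
$\left(v{\left(-7 \right)} - 34\right) L{\left(C \right)} = \left(2 - 34\right) \sqrt{-2 + 8} = - 32 \sqrt{6}$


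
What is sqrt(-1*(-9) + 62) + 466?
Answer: 466 + sqrt(71) ≈ 474.43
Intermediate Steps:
sqrt(-1*(-9) + 62) + 466 = sqrt(9 + 62) + 466 = sqrt(71) + 466 = 466 + sqrt(71)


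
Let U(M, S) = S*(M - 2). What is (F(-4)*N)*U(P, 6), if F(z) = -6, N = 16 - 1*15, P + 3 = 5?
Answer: 0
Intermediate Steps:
P = 2 (P = -3 + 5 = 2)
U(M, S) = S*(-2 + M)
N = 1 (N = 16 - 15 = 1)
(F(-4)*N)*U(P, 6) = (-6*1)*(6*(-2 + 2)) = -36*0 = -6*0 = 0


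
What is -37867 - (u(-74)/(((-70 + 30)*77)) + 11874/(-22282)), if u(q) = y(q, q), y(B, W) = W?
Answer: -649680689617/17157140 ≈ -37867.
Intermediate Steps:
u(q) = q
-37867 - (u(-74)/(((-70 + 30)*77)) + 11874/(-22282)) = -37867 - (-74*1/(77*(-70 + 30)) + 11874/(-22282)) = -37867 - (-74/((-40*77)) + 11874*(-1/22282)) = -37867 - (-74/(-3080) - 5937/11141) = -37867 - (-74*(-1/3080) - 5937/11141) = -37867 - (37/1540 - 5937/11141) = -37867 - 1*(-8730763/17157140) = -37867 + 8730763/17157140 = -649680689617/17157140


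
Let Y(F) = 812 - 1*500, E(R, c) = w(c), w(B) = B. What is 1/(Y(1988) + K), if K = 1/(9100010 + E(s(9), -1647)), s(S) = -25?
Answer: 9098363/2838689257 ≈ 0.0032051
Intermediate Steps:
E(R, c) = c
Y(F) = 312 (Y(F) = 812 - 500 = 312)
K = 1/9098363 (K = 1/(9100010 - 1647) = 1/9098363 ≈ 1.0991e-7)
1/(Y(1988) + K) = 1/(312 + 1/9098363) = 1/(2838689257/9098363) = 9098363/2838689257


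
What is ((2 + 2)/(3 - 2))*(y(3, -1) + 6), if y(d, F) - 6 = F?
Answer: 44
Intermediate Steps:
y(d, F) = 6 + F
((2 + 2)/(3 - 2))*(y(3, -1) + 6) = ((2 + 2)/(3 - 2))*((6 - 1) + 6) = (4/1)*(5 + 6) = (4*1)*11 = 4*11 = 44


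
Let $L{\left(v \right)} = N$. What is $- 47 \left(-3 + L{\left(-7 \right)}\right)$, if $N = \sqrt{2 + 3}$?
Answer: $141 - 47 \sqrt{5} \approx 35.905$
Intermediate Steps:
$N = \sqrt{5} \approx 2.2361$
$L{\left(v \right)} = \sqrt{5}$
$- 47 \left(-3 + L{\left(-7 \right)}\right) = - 47 \left(-3 + \sqrt{5}\right) = 141 - 47 \sqrt{5}$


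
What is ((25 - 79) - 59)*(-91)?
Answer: 10283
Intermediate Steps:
((25 - 79) - 59)*(-91) = (-54 - 59)*(-91) = -113*(-91) = 10283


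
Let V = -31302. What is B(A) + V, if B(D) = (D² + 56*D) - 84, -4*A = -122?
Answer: -114991/4 ≈ -28748.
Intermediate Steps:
A = 61/2 (A = -¼*(-122) = 61/2 ≈ 30.500)
B(D) = -84 + D² + 56*D
B(A) + V = (-84 + (61/2)² + 56*(61/2)) - 31302 = (-84 + 3721/4 + 1708) - 31302 = 10217/4 - 31302 = -114991/4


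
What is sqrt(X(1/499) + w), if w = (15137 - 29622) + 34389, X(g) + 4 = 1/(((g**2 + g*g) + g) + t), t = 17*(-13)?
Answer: sqrt(3766273174504865705)/13757180 ≈ 141.07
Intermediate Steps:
t = -221
X(g) = -4 + 1/(-221 + g + 2*g**2) (X(g) = -4 + 1/(((g**2 + g*g) + g) - 221) = -4 + 1/(((g**2 + g**2) + g) - 221) = -4 + 1/((2*g**2 + g) - 221) = -4 + 1/((g + 2*g**2) - 221) = -4 + 1/(-221 + g + 2*g**2))
w = 19904 (w = -14485 + 34389 = 19904)
sqrt(X(1/499) + w) = sqrt((885 - 8*(1/499)**2 - 4/499)/(-221 + 1/499 + 2*(1/499)**2) + 19904) = sqrt((885 - 8*(1/499)**2 - 4*1/499)/(-221 + 1/499 + 2*(1/499)**2) + 19904) = sqrt((885 - 8*1/249001 - 4/499)/(-221 + 1/499 + 2*(1/249001)) + 19904) = sqrt((885 - 8/249001 - 4/499)/(-221 + 1/499 + 2/249001) + 19904) = sqrt((220363881/249001)/(-55028720/249001) + 19904) = sqrt(-249001/55028720*220363881/249001 + 19904) = sqrt(-220363881/55028720 + 19904) = sqrt(1095071278999/55028720) = sqrt(3766273174504865705)/13757180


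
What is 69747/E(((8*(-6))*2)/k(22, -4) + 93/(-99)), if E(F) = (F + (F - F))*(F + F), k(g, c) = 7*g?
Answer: 3721769667/260642 ≈ 14279.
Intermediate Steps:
E(F) = 2*F² (E(F) = (F + 0)*(2*F) = F*(2*F) = 2*F²)
69747/E(((8*(-6))*2)/k(22, -4) + 93/(-99)) = 69747/((2*(((8*(-6))*2)/((7*22)) + 93/(-99))²)) = 69747/((2*(-48*2/154 + 93*(-1/99))²)) = 69747/((2*(-96*1/154 - 31/33)²)) = 69747/((2*(-48/77 - 31/33)²)) = 69747/((2*(-361/231)²)) = 69747/((2*(130321/53361))) = 69747/(260642/53361) = 69747*(53361/260642) = 3721769667/260642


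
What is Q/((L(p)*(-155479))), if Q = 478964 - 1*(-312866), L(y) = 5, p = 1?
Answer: -158366/155479 ≈ -1.0186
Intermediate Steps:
Q = 791830 (Q = 478964 + 312866 = 791830)
Q/((L(p)*(-155479))) = 791830/((5*(-155479))) = 791830/(-777395) = 791830*(-1/777395) = -158366/155479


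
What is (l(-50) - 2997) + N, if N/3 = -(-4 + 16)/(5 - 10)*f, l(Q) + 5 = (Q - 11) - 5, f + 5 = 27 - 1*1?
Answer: -14584/5 ≈ -2916.8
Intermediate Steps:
f = 21 (f = -5 + (27 - 1*1) = -5 + (27 - 1) = -5 + 26 = 21)
l(Q) = -21 + Q (l(Q) = -5 + ((Q - 11) - 5) = -5 + ((-11 + Q) - 5) = -5 + (-16 + Q) = -21 + Q)
N = 756/5 (N = 3*(-(-4 + 16)/(5 - 10)*21) = 3*(-12/(-5)*21) = 3*(-12*(-⅕)*21) = 3*(-(-12)*21/5) = 3*(-1*(-252/5)) = 3*(252/5) = 756/5 ≈ 151.20)
(l(-50) - 2997) + N = ((-21 - 50) - 2997) + 756/5 = (-71 - 2997) + 756/5 = -3068 + 756/5 = -14584/5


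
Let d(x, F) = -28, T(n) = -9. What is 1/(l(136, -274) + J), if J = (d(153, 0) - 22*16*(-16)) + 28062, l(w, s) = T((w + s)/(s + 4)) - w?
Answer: 1/33521 ≈ 2.9832e-5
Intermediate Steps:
l(w, s) = -9 - w
J = 33666 (J = (-28 - 22*16*(-16)) + 28062 = (-28 - 352*(-16)) + 28062 = (-28 + 5632) + 28062 = 5604 + 28062 = 33666)
1/(l(136, -274) + J) = 1/((-9 - 1*136) + 33666) = 1/((-9 - 136) + 33666) = 1/(-145 + 33666) = 1/33521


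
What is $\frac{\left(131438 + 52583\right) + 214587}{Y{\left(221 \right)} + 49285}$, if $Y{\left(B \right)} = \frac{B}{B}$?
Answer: $\frac{199304}{24643} \approx 8.0876$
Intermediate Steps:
$Y{\left(B \right)} = 1$
$\frac{\left(131438 + 52583\right) + 214587}{Y{\left(221 \right)} + 49285} = \frac{\left(131438 + 52583\right) + 214587}{1 + 49285} = \frac{184021 + 214587}{49286} = 398608 \cdot \frac{1}{49286} = \frac{199304}{24643}$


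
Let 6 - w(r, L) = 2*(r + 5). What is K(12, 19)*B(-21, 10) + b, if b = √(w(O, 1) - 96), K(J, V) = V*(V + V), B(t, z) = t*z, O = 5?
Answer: -151620 + I*√110 ≈ -1.5162e+5 + 10.488*I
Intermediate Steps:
w(r, L) = -4 - 2*r (w(r, L) = 6 - 2*(r + 5) = 6 - 2*(5 + r) = 6 - (10 + 2*r) = 6 + (-10 - 2*r) = -4 - 2*r)
K(J, V) = 2*V² (K(J, V) = V*(2*V) = 2*V²)
b = I*√110 (b = √((-4 - 2*5) - 96) = √((-4 - 10) - 96) = √(-14 - 96) = √(-110) = I*√110 ≈ 10.488*I)
K(12, 19)*B(-21, 10) + b = (2*19²)*(-21*10) + I*√110 = (2*361)*(-210) + I*√110 = 722*(-210) + I*√110 = -151620 + I*√110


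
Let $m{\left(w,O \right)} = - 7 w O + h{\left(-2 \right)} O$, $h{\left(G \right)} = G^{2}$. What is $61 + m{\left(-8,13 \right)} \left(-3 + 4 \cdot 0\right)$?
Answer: $-2279$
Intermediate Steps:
$m{\left(w,O \right)} = 4 O - 7 O w$ ($m{\left(w,O \right)} = - 7 w O + \left(-2\right)^{2} O = - 7 O w + 4 O = 4 O - 7 O w$)
$61 + m{\left(-8,13 \right)} \left(-3 + 4 \cdot 0\right) = 61 + 13 \left(4 - -56\right) \left(-3 + 4 \cdot 0\right) = 61 + 13 \left(4 + 56\right) \left(-3 + 0\right) = 61 + 13 \cdot 60 \left(-3\right) = 61 + 780 \left(-3\right) = 61 - 2340 = -2279$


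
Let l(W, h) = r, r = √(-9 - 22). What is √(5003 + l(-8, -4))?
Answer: √(5003 + I*√31) ≈ 70.732 + 0.0394*I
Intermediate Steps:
r = I*√31 (r = √(-31) = I*√31 ≈ 5.5678*I)
l(W, h) = I*√31
√(5003 + l(-8, -4)) = √(5003 + I*√31)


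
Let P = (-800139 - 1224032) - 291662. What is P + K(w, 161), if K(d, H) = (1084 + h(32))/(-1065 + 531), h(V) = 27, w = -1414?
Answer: -1236655933/534 ≈ -2.3158e+6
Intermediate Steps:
P = -2315833 (P = -2024171 - 291662 = -2315833)
K(d, H) = -1111/534 (K(d, H) = (1084 + 27)/(-1065 + 531) = 1111/(-534) = 1111*(-1/534) = -1111/534)
P + K(w, 161) = -2315833 - 1111/534 = -1236655933/534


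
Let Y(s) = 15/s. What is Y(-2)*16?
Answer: -120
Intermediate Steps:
Y(-2)*16 = (15/(-2))*16 = (15*(-1/2))*16 = -15/2*16 = -120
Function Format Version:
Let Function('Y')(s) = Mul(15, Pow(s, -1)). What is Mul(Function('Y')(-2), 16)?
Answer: -120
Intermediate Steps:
Mul(Function('Y')(-2), 16) = Mul(Mul(15, Pow(-2, -1)), 16) = Mul(Mul(15, Rational(-1, 2)), 16) = Mul(Rational(-15, 2), 16) = -120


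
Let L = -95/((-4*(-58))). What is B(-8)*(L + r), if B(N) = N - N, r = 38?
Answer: 0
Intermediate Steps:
L = -95/232 ≈ -0.40948
B(N) = 0
B(-8)*(L + r) = 0*(-95/232 + 38) = 0*(8721/232) = 0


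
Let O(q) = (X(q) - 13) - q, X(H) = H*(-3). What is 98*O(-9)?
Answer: 2254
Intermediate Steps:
X(H) = -3*H
O(q) = -13 - 4*q (O(q) = (-3*q - 13) - q = (-13 - 3*q) - q = -13 - 4*q)
98*O(-9) = 98*(-13 - 4*(-9)) = 98*(-13 + 36) = 98*23 = 2254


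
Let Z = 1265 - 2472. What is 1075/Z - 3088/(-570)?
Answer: 1557233/343995 ≈ 4.5269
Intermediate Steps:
Z = -1207
1075/Z - 3088/(-570) = 1075/(-1207) - 3088/(-570) = 1075*(-1/1207) - 3088*(-1/570) = -1075/1207 + 1544/285 = 1557233/343995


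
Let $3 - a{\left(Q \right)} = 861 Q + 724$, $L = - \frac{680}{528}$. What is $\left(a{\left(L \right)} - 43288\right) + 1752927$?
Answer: $\frac{37620591}{22} \approx 1.71 \cdot 10^{6}$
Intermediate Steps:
$L = - \frac{85}{66}$ ($L = \left(-680\right) \frac{1}{528} = - \frac{85}{66} \approx -1.2879$)
$a{\left(Q \right)} = -721 - 861 Q$ ($a{\left(Q \right)} = 3 - \left(861 Q + 724\right) = 3 - \left(724 + 861 Q\right) = -721 - 861 Q$)
$\left(a{\left(L \right)} - 43288\right) + 1752927 = \left(\left(-721 - - \frac{24395}{22}\right) - 43288\right) + 1752927 = \left(\left(-721 + \frac{24395}{22}\right) - 43288\right) + 1752927 = \left(\frac{8533}{22} - 43288\right) + 1752927 = - \frac{943803}{22} + 1752927 = \frac{37620591}{22}$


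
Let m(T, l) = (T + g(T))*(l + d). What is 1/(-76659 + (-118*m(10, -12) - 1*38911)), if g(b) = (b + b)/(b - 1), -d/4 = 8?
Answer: -9/469010 ≈ -1.9189e-5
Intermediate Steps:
d = -32 (d = -4*8 = -32)
g(b) = 2*b/(-1 + b) (g(b) = (2*b)/(-1 + b) = 2*b/(-1 + b))
m(T, l) = (-32 + l)*(T + 2*T/(-1 + T)) (m(T, l) = (T + 2*T/(-1 + T))*(l - 32) = (T + 2*T/(-1 + T))*(-32 + l) = (-32 + l)*(T + 2*T/(-1 + T)))
1/(-76659 + (-118*m(10, -12) - 1*38911)) = 1/(-76659 + (-1180*(-32 - 12 - 32*10 + 10*(-12))/(-1 + 10) - 1*38911)) = 1/(-76659 + (-1180*(-32 - 12 - 320 - 120)/9 - 38911)) = 1/(-76659 + (-1180*(-484)/9 - 38911)) = 1/(-76659 + (-118*(-4840/9) - 38911)) = 1/(-76659 + (571120/9 - 38911)) = 1/(-76659 + 220921/9) = 1/(-469010/9) = -9/469010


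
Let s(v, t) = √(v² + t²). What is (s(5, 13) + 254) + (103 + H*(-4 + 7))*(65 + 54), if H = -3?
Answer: 11440 + √194 ≈ 11454.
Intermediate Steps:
s(v, t) = √(t² + v²)
(s(5, 13) + 254) + (103 + H*(-4 + 7))*(65 + 54) = (√(13² + 5²) + 254) + (103 - 3*(-4 + 7))*(65 + 54) = (√(169 + 25) + 254) + (103 - 3*3)*119 = (√194 + 254) + (103 - 9)*119 = (254 + √194) + 94*119 = (254 + √194) + 11186 = 11440 + √194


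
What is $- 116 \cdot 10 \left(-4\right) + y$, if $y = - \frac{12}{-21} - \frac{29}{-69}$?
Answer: $\frac{2241599}{483} \approx 4641.0$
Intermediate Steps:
$y = \frac{479}{483}$ ($y = \left(-12\right) \left(- \frac{1}{21}\right) - - \frac{29}{69} = \frac{4}{7} + \frac{29}{69} = \frac{479}{483} \approx 0.99172$)
$- 116 \cdot 10 \left(-4\right) + y = - 116 \cdot 10 \left(-4\right) + \frac{479}{483} = \left(-116\right) \left(-40\right) + \frac{479}{483} = 4640 + \frac{479}{483} = \frac{2241599}{483}$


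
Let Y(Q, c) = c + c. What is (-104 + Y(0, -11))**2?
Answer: 15876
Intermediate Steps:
Y(Q, c) = 2*c
(-104 + Y(0, -11))**2 = (-104 + 2*(-11))**2 = (-104 - 22)**2 = (-126)**2 = 15876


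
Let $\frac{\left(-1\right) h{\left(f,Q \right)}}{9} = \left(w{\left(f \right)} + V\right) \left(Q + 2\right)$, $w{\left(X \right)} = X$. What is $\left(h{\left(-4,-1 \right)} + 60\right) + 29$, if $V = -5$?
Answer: $170$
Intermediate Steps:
$h{\left(f,Q \right)} = - 9 \left(-5 + f\right) \left(2 + Q\right)$ ($h{\left(f,Q \right)} = - 9 \left(f - 5\right) \left(Q + 2\right) = - 9 \left(-5 + f\right) \left(2 + Q\right)$)
$\left(h{\left(-4,-1 \right)} + 60\right) + 29 = \left(\left(90 - -72 + 45 \left(-1\right) - \left(-9\right) \left(-4\right)\right) + 60\right) + 29 = \left(\left(90 + 72 - 45 - 36\right) + 60\right) + 29 = \left(81 + 60\right) + 29 = 141 + 29 = 170$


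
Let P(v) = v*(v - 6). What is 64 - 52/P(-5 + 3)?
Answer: 243/4 ≈ 60.750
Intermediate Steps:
P(v) = v*(-6 + v)
64 - 52/P(-5 + 3) = 64 - 52*1/((-6 + (-5 + 3))*(-5 + 3)) = 64 - 52*(-1/(2*(-6 - 2))) = 64 - 52/((-2*(-8))) = 64 - 52/16 = 64 - 52*1/16 = 64 - 13/4 = 243/4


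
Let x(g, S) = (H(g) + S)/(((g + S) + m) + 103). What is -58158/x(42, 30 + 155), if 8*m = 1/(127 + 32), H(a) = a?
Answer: -4068743373/48124 ≈ -84547.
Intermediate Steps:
m = 1/1272 (m = 1/(8*(127 + 32)) = (1/8)/159 = (1/8)*(1/159) = 1/1272 ≈ 0.00078616)
x(g, S) = (S + g)/(131017/1272 + S + g) (x(g, S) = (g + S)/(((g + S) + 1/1272) + 103) = (S + g)/(((S + g) + 1/1272) + 103) = (S + g)/((1/1272 + S + g) + 103) = (S + g)/(131017/1272 + S + g))
-58158/x(42, 30 + 155) = -58158*(131017 + 1272*(30 + 155) + 1272*42)/(1272*((30 + 155) + 42)) = -58158*(131017 + 1272*185 + 53424)/(1272*(185 + 42)) = -58158/(1272*227/(131017 + 235320 + 53424)) = -58158/(1272*227/419761) = -58158/(1272*(1/419761)*227) = -58158/288744/419761 = -58158*419761/288744 = -4068743373/48124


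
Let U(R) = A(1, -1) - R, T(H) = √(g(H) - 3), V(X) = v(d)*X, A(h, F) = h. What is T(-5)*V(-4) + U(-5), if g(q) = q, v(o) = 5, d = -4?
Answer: 6 - 40*I*√2 ≈ 6.0 - 56.569*I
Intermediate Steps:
V(X) = 5*X
T(H) = √(-3 + H) (T(H) = √(H - 3) = √(-3 + H))
U(R) = 1 - R
T(-5)*V(-4) + U(-5) = √(-3 - 5)*(5*(-4)) + (1 - 1*(-5)) = √(-8)*(-20) + (1 + 5) = (2*I*√2)*(-20) + 6 = -40*I*√2 + 6 = 6 - 40*I*√2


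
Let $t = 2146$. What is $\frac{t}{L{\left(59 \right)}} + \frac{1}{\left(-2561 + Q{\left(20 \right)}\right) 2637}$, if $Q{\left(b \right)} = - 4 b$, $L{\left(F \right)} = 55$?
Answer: $\frac{14945424227}{383037435} \approx 39.018$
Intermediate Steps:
$\frac{t}{L{\left(59 \right)}} + \frac{1}{\left(-2561 + Q{\left(20 \right)}\right) 2637} = \frac{2146}{55} + \frac{1}{\left(-2561 - 80\right) 2637} = 2146 \cdot \frac{1}{55} + \frac{1}{-2561 - 80} \cdot \frac{1}{2637} = \frac{2146}{55} + \frac{1}{-2641} \cdot \frac{1}{2637} = \frac{2146}{55} - \frac{1}{6964317} = \frac{14945424227}{383037435}$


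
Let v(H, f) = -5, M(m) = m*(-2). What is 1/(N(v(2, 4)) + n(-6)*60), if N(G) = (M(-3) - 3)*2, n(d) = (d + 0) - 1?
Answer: -1/414 ≈ -0.0024155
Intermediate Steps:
M(m) = -2*m
n(d) = -1 + d (n(d) = d - 1 = -1 + d)
N(G) = 6 (N(G) = (-2*(-3) - 3)*2 = (6 - 3)*2 = 3*2 = 6)
1/(N(v(2, 4)) + n(-6)*60) = 1/(6 + (-1 - 6)*60) = 1/(6 - 7*60) = 1/(6 - 420) = 1/(-414) = -1/414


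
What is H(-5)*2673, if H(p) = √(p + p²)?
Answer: 5346*√5 ≈ 11954.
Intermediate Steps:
H(-5)*2673 = √(-5*(1 - 5))*2673 = √(-5*(-4))*2673 = √20*2673 = (2*√5)*2673 = 5346*√5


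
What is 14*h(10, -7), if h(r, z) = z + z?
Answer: -196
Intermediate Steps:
h(r, z) = 2*z
14*h(10, -7) = 14*(2*(-7)) = 14*(-14) = -196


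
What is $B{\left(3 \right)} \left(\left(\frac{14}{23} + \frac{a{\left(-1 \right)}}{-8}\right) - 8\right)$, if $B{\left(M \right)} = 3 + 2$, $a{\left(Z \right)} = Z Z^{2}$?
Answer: $- \frac{6685}{184} \approx -36.332$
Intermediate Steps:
$a{\left(Z \right)} = Z^{3}$
$B{\left(M \right)} = 5$
$B{\left(3 \right)} \left(\left(\frac{14}{23} + \frac{a{\left(-1 \right)}}{-8}\right) - 8\right) = 5 \left(\left(\frac{14}{23} + \frac{\left(-1\right)^{3}}{-8}\right) - 8\right) = 5 \left(\left(14 \cdot \frac{1}{23} - - \frac{1}{8}\right) - 8\right) = 5 \left(\left(\frac{14}{23} + \frac{1}{8}\right) - 8\right) = 5 \left(\frac{135}{184} - 8\right) = 5 \left(- \frac{1337}{184}\right) = - \frac{6685}{184}$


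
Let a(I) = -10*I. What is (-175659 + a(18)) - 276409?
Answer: -452248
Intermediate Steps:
(-175659 + a(18)) - 276409 = (-175659 - 10*18) - 276409 = (-175659 - 180) - 276409 = -175839 - 276409 = -452248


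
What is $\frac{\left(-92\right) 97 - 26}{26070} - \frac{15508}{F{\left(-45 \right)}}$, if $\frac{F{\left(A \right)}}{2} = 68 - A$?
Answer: $- \frac{20315813}{294591} \approx -68.963$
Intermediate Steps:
$F{\left(A \right)} = 136 - 2 A$ ($F{\left(A \right)} = 2 \left(68 - A\right) = 136 - 2 A$)
$\frac{\left(-92\right) 97 - 26}{26070} - \frac{15508}{F{\left(-45 \right)}} = \frac{\left(-92\right) 97 - 26}{26070} - \frac{15508}{136 - -90} = \left(-8924 - 26\right) \frac{1}{26070} - \frac{15508}{136 + 90} = \left(-8950\right) \frac{1}{26070} - \frac{15508}{226} = - \frac{895}{2607} - \frac{7754}{113} = - \frac{20315813}{294591}$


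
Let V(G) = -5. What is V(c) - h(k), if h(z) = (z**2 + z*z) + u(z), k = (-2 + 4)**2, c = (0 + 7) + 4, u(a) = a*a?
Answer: -53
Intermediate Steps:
u(a) = a**2
c = 11 (c = 7 + 4 = 11)
k = 4 (k = 2**2 = 4)
h(z) = 3*z**2 (h(z) = (z**2 + z*z) + z**2 = (z**2 + z**2) + z**2 = 2*z**2 + z**2 = 3*z**2)
V(c) - h(k) = -5 - 3*4**2 = -5 - 3*16 = -5 - 1*48 = -5 - 48 = -53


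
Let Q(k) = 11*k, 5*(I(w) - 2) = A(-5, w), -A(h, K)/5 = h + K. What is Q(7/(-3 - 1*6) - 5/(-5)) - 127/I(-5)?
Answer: -293/36 ≈ -8.1389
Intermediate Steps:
A(h, K) = -5*K - 5*h (A(h, K) = -5*(h + K) = -5*(K + h) = -5*K - 5*h)
I(w) = 7 - w (I(w) = 2 + (-5*w - 5*(-5))/5 = 2 + (-5*w + 25)/5 = 2 + (25 - 5*w)/5 = 2 + (5 - w) = 7 - w)
Q(7/(-3 - 1*6) - 5/(-5)) - 127/I(-5) = 11*(7/(-3 - 1*6) - 5/(-5)) - 127/(7 - 1*(-5)) = 11*(7/(-3 - 6) - 5*(-1/5)) - 127/(7 + 5) = 11*(7/(-9) + 1) - 127/12 = 11*(7*(-1/9) + 1) - 127*1/12 = 11*(-7/9 + 1) - 127/12 = 11*(2/9) - 127/12 = 22/9 - 127/12 = -293/36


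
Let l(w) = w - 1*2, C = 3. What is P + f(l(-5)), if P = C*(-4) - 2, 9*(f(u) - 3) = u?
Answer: -106/9 ≈ -11.778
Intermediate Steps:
l(w) = -2 + w (l(w) = w - 2 = -2 + w)
f(u) = 3 + u/9
P = -14 (P = 3*(-4) - 2 = -12 - 2 = -14)
P + f(l(-5)) = -14 + (3 + (-2 - 5)/9) = -14 + (3 + (1/9)*(-7)) = -14 + (3 - 7/9) = -14 + 20/9 = -106/9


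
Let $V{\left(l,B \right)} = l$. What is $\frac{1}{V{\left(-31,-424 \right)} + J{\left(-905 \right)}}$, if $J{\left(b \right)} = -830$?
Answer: $- \frac{1}{861} \approx -0.0011614$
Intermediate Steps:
$\frac{1}{V{\left(-31,-424 \right)} + J{\left(-905 \right)}} = \frac{1}{-31 - 830} = \frac{1}{-861} = - \frac{1}{861}$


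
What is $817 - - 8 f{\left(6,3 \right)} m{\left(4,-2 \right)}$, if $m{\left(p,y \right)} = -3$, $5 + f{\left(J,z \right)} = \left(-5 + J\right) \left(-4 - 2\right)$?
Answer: $1081$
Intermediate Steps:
$f{\left(J,z \right)} = 25 - 6 J$ ($f{\left(J,z \right)} = -5 + \left(-5 + J\right) \left(-4 - 2\right) = -5 + \left(-5 + J\right) \left(-6\right) = -5 - \left(-30 + 6 J\right) = 25 - 6 J$)
$817 - - 8 f{\left(6,3 \right)} m{\left(4,-2 \right)} = 817 - - 8 \left(25 - 36\right) \left(-3\right) = 817 - \left(-8\right) \left(-11\right) \left(-3\right) = 817 - 88 \left(-3\right) = 817 - -264 = 817 + 264 = 1081$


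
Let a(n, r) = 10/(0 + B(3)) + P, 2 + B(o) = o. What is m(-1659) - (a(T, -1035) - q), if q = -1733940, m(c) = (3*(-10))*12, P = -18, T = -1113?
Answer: -1734292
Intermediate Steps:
B(o) = -2 + o
m(c) = -360 (m(c) = -30*12 = -360)
a(n, r) = -8 (a(n, r) = 10/(0 + (-2 + 3)) - 18 = 10/(0 + 1) - 18 = 10/1 - 18 = 1*10 - 18 = 10 - 18 = -8)
m(-1659) - (a(T, -1035) - q) = -360 - (-8 - 1*(-1733940)) = -360 - (-8 + 1733940) = -360 - 1*1733932 = -360 - 1733932 = -1734292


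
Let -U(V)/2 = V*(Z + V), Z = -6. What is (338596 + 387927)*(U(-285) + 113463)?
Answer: -38074890861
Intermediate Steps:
U(V) = -2*V*(-6 + V)
(338596 + 387927)*(U(-285) + 113463) = (338596 + 387927)*(2*(-285)*(6 - 1*(-285)) + 113463) = 726523*(2*(-285)*(6 + 285) + 113463) = 726523*(2*(-285)*291 + 113463) = 726523*(-165870 + 113463) = 726523*(-52407) = -38074890861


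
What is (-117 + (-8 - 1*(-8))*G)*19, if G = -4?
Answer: -2223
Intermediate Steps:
(-117 + (-8 - 1*(-8))*G)*19 = (-117 + (-8 - 1*(-8))*(-4))*19 = (-117 + (-8 + 8)*(-4))*19 = (-117 + 0*(-4))*19 = (-117 + 0)*19 = -117*19 = -2223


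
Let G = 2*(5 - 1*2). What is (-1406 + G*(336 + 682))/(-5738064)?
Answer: -2351/2869032 ≈ -0.00081944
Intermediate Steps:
G = 6 (G = 2*(5 - 2) = 2*3 = 6)
(-1406 + G*(336 + 682))/(-5738064) = (-1406 + 6*(336 + 682))/(-5738064) = (-1406 + 6*1018)*(-1/5738064) = (-1406 + 6108)*(-1/5738064) = 4702*(-1/5738064) = -2351/2869032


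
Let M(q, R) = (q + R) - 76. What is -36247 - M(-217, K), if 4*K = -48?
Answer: -35942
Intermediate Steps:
K = -12 (K = (1/4)*(-48) = -12)
M(q, R) = -76 + R + q (M(q, R) = (R + q) - 76 = -76 + R + q)
-36247 - M(-217, K) = -36247 - (-76 - 12 - 217) = -36247 - 1*(-305) = -36247 + 305 = -35942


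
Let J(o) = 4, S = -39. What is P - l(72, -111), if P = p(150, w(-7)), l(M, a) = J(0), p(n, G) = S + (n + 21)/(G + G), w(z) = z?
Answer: -773/14 ≈ -55.214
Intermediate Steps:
p(n, G) = -39 + (21 + n)/(2*G) (p(n, G) = -39 + (n + 21)/(G + G) = -39 + (21 + n)/((2*G)) = -39 + (21 + n)*(1/(2*G)) = -39 + (21 + n)/(2*G))
l(M, a) = 4
P = -717/14 (P = (1/2)*(21 + 150 - 78*(-7))/(-7) = (1/2)*(-1/7)*(21 + 150 + 546) = (1/2)*(-1/7)*717 = -717/14 ≈ -51.214)
P - l(72, -111) = -717/14 - 1*4 = -717/14 - 4 = -773/14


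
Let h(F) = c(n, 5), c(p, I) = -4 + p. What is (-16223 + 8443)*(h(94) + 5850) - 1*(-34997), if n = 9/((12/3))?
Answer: -45464388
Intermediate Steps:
n = 9/4 (n = 9/((12*(⅓))) = 9/4 ≈ 2.2500)
h(F) = -7/4 (h(F) = -4 + 9/4 = -7/4)
(-16223 + 8443)*(h(94) + 5850) - 1*(-34997) = (-16223 + 8443)*(-7/4 + 5850) - 1*(-34997) = -7780*23393/4 + 34997 = -45499385 + 34997 = -45464388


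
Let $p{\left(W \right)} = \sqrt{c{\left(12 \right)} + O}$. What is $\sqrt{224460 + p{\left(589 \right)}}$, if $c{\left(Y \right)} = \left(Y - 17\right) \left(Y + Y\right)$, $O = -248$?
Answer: $2 \sqrt{56115 + i \sqrt{23}} \approx 473.77 + 0.020245 i$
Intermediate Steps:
$c{\left(Y \right)} = 2 Y \left(-17 + Y\right)$ ($c{\left(Y \right)} = \left(-17 + Y\right) 2 Y = 2 Y \left(-17 + Y\right)$)
$p{\left(W \right)} = 4 i \sqrt{23}$ ($p{\left(W \right)} = \sqrt{2 \cdot 12 \left(-17 + 12\right) - 248} = \sqrt{2 \cdot 12 \left(-5\right) - 248} = \sqrt{-120 - 248} = \sqrt{-368} = 4 i \sqrt{23}$)
$\sqrt{224460 + p{\left(589 \right)}} = \sqrt{224460 + 4 i \sqrt{23}}$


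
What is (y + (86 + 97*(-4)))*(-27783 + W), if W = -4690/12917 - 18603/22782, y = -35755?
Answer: 98269652599099527/98091698 ≈ 1.0018e+9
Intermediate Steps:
W = -115714177/98091698 (W = -4690*1/12917 - 18603*1/22782 = -4690/12917 - 6201/7594 = -115714177/98091698 ≈ -1.1797)
(y + (86 + 97*(-4)))*(-27783 + W) = (-35755 + (86 + 97*(-4)))*(-27783 - 115714177/98091698) = (-35755 + (86 - 388))*(-2725397359711/98091698) = (-35755 - 302)*(-2725397359711/98091698) = -36057*(-2725397359711/98091698) = 98269652599099527/98091698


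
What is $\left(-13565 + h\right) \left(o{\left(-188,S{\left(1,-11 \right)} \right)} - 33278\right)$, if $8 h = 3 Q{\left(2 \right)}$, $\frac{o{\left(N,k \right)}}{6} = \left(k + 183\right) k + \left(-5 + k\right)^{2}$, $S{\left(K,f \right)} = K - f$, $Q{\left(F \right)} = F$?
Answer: $256961152$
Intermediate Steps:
$o{\left(N,k \right)} = 6 \left(-5 + k\right)^{2} + 6 k \left(183 + k\right)$ ($o{\left(N,k \right)} = 6 \left(\left(k + 183\right) k + \left(-5 + k\right)^{2}\right) = 6 \left(\left(183 + k\right) k + \left(-5 + k\right)^{2}\right) = 6 \left(k \left(183 + k\right) + \left(-5 + k\right)^{2}\right) = 6 \left(\left(-5 + k\right)^{2} + k \left(183 + k\right)\right) = 6 \left(-5 + k\right)^{2} + 6 k \left(183 + k\right)$)
$h = \frac{3}{4}$ ($h = \frac{3 \cdot 2}{8} = \frac{1}{8} \cdot 6 = \frac{3}{4} \approx 0.75$)
$\left(-13565 + h\right) \left(o{\left(-188,S{\left(1,-11 \right)} \right)} - 33278\right) = \left(-13565 + \frac{3}{4}\right) \left(\left(150 + 12 \left(1 - -11\right)^{2} + 1038 \left(1 - -11\right)\right) - 33278\right) = - \frac{54257 \left(\left(150 + 12 \left(1 + 11\right)^{2} + 1038 \left(1 + 11\right)\right) - 33278\right)}{4} = - \frac{54257 \left(\left(150 + 12 \cdot 12^{2} + 1038 \cdot 12\right) - 33278\right)}{4} = - \frac{54257 \left(\left(150 + 12 \cdot 144 + 12456\right) - 33278\right)}{4} = - \frac{54257 \left(\left(150 + 1728 + 12456\right) - 33278\right)}{4} = - \frac{54257 \left(14334 - 33278\right)}{4} = \left(- \frac{54257}{4}\right) \left(-18944\right) = 256961152$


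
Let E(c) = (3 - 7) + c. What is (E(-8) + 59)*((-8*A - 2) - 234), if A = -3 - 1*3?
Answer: -8836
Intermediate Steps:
A = -6 (A = -3 - 3 = -6)
E(c) = -4 + c
(E(-8) + 59)*((-8*A - 2) - 234) = ((-4 - 8) + 59)*((-8*(-6) - 2) - 234) = (-12 + 59)*((48 - 2) - 234) = 47*(46 - 234) = 47*(-188) = -8836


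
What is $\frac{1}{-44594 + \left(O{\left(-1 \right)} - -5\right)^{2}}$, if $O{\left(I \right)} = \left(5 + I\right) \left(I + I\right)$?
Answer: $- \frac{1}{44585} \approx -2.2429 \cdot 10^{-5}$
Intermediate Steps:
$O{\left(I \right)} = 2 I \left(5 + I\right)$ ($O{\left(I \right)} = \left(5 + I\right) 2 I = 2 I \left(5 + I\right)$)
$\frac{1}{-44594 + \left(O{\left(-1 \right)} - -5\right)^{2}} = \frac{1}{-44594 + \left(2 \left(-1\right) \left(5 - 1\right) - -5\right)^{2}} = \frac{1}{-44594 + \left(2 \left(-1\right) 4 + \left(-26 + 31\right)\right)^{2}} = \frac{1}{-44594 + \left(-8 + 5\right)^{2}} = \frac{1}{-44594 + \left(-3\right)^{2}} = \frac{1}{-44594 + 9} = \frac{1}{-44585} = - \frac{1}{44585}$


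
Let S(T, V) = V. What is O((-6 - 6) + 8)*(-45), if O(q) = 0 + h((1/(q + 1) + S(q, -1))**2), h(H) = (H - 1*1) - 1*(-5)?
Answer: -260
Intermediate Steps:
h(H) = 4 + H (h(H) = (H - 1) + 5 = (-1 + H) + 5 = 4 + H)
O(q) = 4 + (-1 + 1/(1 + q))**2 (O(q) = 0 + (4 + (1/(q + 1) - 1)**2) = 0 + (4 + (1/(1 + q) - 1)**2) = 0 + (4 + (-1 + 1/(1 + q))**2) = 4 + (-1 + 1/(1 + q))**2)
O((-6 - 6) + 8)*(-45) = (4 + ((-6 - 6) + 8)**2/(1 + ((-6 - 6) + 8))**2)*(-45) = (4 + (-12 + 8)**2/(1 + (-12 + 8))**2)*(-45) = (4 + (-4)**2/(1 - 4)**2)*(-45) = (4 + 16/(-3)**2)*(-45) = (4 + 16*(1/9))*(-45) = (4 + 16/9)*(-45) = (52/9)*(-45) = -260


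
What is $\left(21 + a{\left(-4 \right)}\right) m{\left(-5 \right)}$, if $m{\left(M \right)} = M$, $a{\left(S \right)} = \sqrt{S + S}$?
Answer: $-105 - 10 i \sqrt{2} \approx -105.0 - 14.142 i$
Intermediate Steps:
$a{\left(S \right)} = \sqrt{2} \sqrt{S}$ ($a{\left(S \right)} = \sqrt{2 S} = \sqrt{2} \sqrt{S}$)
$\left(21 + a{\left(-4 \right)}\right) m{\left(-5 \right)} = \left(21 + \sqrt{2} \sqrt{-4}\right) \left(-5\right) = \left(21 + \sqrt{2} \cdot 2 i\right) \left(-5\right) = \left(21 + 2 i \sqrt{2}\right) \left(-5\right) = -105 - 10 i \sqrt{2}$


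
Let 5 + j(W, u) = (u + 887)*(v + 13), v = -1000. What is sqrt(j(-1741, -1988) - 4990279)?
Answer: 3*I*sqrt(433733) ≈ 1975.8*I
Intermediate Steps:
j(W, u) = -875474 - 987*u (j(W, u) = -5 + (u + 887)*(-1000 + 13) = -5 + (887 + u)*(-987) = -5 + (-875469 - 987*u) = -875474 - 987*u)
sqrt(j(-1741, -1988) - 4990279) = sqrt((-875474 - 987*(-1988)) - 4990279) = sqrt((-875474 + 1962156) - 4990279) = sqrt(1086682 - 4990279) = sqrt(-3903597) = 3*I*sqrt(433733)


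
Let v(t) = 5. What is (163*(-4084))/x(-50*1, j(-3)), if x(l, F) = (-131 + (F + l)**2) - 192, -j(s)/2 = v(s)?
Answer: -665692/3277 ≈ -203.14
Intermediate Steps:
j(s) = -10 (j(s) = -2*5 = -10)
x(l, F) = -323 + (F + l)**2
(163*(-4084))/x(-50*1, j(-3)) = (163*(-4084))/(-323 + (-10 - 50*1)**2) = -665692/(-323 + (-10 - 50)**2) = -665692/(-323 + (-60)**2) = -665692/(-323 + 3600) = -665692/3277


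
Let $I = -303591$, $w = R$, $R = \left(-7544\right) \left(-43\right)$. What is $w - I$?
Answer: $627983$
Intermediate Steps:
$R = 324392$
$w = 324392$
$w - I = 324392 - -303591 = 324392 + 303591 = 627983$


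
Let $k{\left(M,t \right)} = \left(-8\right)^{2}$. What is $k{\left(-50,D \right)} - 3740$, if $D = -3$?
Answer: $-3676$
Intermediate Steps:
$k{\left(M,t \right)} = 64$
$k{\left(-50,D \right)} - 3740 = 64 - 3740 = -3676$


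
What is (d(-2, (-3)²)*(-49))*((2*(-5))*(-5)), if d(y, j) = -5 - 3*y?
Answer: -2450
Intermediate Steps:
(d(-2, (-3)²)*(-49))*((2*(-5))*(-5)) = ((-5 - 3*(-2))*(-49))*((2*(-5))*(-5)) = ((-5 + 6)*(-49))*(-10*(-5)) = (1*(-49))*50 = -49*50 = -2450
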